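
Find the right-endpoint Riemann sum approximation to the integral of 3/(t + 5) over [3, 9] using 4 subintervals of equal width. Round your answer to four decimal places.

1.5642

Δt = (9 − 3)/4 = 1.5.
Right endpoints: 4.5, 6, 7.5, 9.
f(4.5) = 6/19, f(6) = 3/11, f(7.5) = 0.24, f(9) = 3/14.
Sum = Δt · [f(4.5) + f(6) + f(7.5) + f(9)].
Sum ≈ 1.5642.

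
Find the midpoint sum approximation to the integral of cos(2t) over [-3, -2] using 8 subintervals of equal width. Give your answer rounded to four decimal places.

0.2393

Δt = (-2 − (-3))/8 = 0.125.
Midpoints: -2.9375, -2.8125, -2.6875, -2.5625, -2.4375, -2.3125, -2.1875, -2.0625.
f(-2.9375) ≈ 0.9178, f(-2.8125) ≈ 0.7911, f(-2.6875) ≈ 0.6152, f(-2.5625) ≈ 0.4010, f(-2.4375) ≈ 0.1619, f(-2.3125) ≈ -0.0873, f(-2.1875) ≈ -0.3310, f(-2.0625) ≈ -0.5542.
Sum = Δt · [f(-2.9375) + f(-2.8125) + f(-2.6875) + ...].
Sum ≈ 0.2393.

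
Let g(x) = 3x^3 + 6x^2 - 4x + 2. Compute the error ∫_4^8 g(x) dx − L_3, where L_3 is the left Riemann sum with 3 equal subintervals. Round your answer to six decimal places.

Exact integral: ∫_4^8 g(x) dx = 3688.
L_3 ≈ 2681.77777778.
Error ≈ 3688 − 2681.77777778 ≈ 1006.222222.

1006.222222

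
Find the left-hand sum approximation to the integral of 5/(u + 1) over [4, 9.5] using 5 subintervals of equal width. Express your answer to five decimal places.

4.01329

Δu = (9.5 − 4)/5 = 1.1.
Left endpoints: 4, 5.1, 6.2, 7.3, 8.4.
f(4) = 1, f(5.1) = 50/61, f(6.2) = 25/36, f(7.3) = 50/83, f(8.4) = 25/47.
Sum = Δu · [f(4) + f(5.1) + f(6.2) + f(7.3) + f(8.4)].
Sum ≈ 4.01329.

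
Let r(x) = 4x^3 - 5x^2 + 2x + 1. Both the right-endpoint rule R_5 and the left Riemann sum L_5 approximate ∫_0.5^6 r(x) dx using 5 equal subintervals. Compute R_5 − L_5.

765.325

R_5 = 1397.77.
L_5 = 632.445.
R_5 − L_5 = 765.325.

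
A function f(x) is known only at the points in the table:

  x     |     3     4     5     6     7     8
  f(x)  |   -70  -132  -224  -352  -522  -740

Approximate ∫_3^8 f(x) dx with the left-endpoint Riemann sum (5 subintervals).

-1300

Δx = 1.
Sum = 1·[(-70) + (-132) + (-224) + (-352) + (-522)] = -1300.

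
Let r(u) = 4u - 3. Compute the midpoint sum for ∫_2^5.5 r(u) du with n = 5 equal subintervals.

42

Δu = (5.5 − 2)/5 = 0.7.
Midpoints: 2.35, 3.05, 3.75, 4.45, 5.15.
r(2.35) = 6.4, r(3.05) = 9.2, r(3.75) = 12, r(4.45) = 14.8, r(5.15) = 17.6.
Sum = Δu · [r(2.35) + r(3.05) + r(3.75) + r(4.45) + r(5.15)].
Sum = 42.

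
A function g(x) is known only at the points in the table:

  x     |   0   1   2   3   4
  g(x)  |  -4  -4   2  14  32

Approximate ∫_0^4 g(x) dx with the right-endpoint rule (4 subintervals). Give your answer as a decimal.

44

Δx = 1.
Sum = 1·[(-4) + 2 + 14 + 32] = 44.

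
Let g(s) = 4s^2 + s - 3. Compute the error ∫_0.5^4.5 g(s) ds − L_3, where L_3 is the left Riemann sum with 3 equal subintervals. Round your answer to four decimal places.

Exact integral: ∫_0.5^4.5 g(s) ds ≈ 119.333333.
L_3 ≈ 68.074074.
Error ≈ 119.333333 − 68.074074 ≈ 51.2593.

51.2593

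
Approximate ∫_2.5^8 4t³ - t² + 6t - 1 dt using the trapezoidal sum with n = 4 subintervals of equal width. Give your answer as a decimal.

4166.6796875

Δt = (8 − 2.5)/4 = 1.375.
f(2.5) = 70.25, f(3.875) = 239.9765625, f(5.25) = 581.75, f(6.625) = 1157.9609375, f(8) = 2031.
T_4 = (Δt/2)·[f(t_0) + 2f(t_1) + 2f(t_2) + 2f(t_3) + f(t_4)].
Sum = 4166.6796875.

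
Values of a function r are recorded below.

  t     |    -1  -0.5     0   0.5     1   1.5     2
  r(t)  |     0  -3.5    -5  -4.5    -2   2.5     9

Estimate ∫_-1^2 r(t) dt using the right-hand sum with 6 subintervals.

Δt = 0.5.
Sum = 0.5·[(-3.5) + (-5) + (-4.5) + (-2) + 2.5 + 9] = -1.75.

-1.75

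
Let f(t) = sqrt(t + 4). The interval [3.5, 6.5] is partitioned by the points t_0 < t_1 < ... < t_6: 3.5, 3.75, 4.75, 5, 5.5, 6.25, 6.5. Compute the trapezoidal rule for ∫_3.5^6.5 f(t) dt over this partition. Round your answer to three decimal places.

Subinterval widths: 0.25, 1, 0.25, 0.5, 0.75, 0.25.
f(3.5) ≈ 2.739, f(3.75) ≈ 2.784, f(4.75) ≈ 2.958, f(5) ≈ 3.000, f(5.5) ≈ 3.082, f(6.25) ≈ 3.202, f(6.5) ≈ 3.240.
On each subinterval the trapezoid contributes (Δt_i/2)·[f(t_{i-1}) + f(t_i)].
Sum ≈ 8.988.

8.988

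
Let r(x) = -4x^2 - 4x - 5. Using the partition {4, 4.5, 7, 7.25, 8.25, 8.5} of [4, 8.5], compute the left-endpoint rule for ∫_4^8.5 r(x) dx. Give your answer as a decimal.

Subinterval widths: 0.5, 2.5, 0.25, 1, 0.25.
Left endpoints: 4, 4.5, 7, 7.25, 8.25.
r(4) = -85, r(4.5) = -104, r(7) = -229, r(7.25) = -244.25, r(8.25) = -310.25.
Sum = Σ Δx_i · r(x_i).
Sum = -681.5625.

-681.5625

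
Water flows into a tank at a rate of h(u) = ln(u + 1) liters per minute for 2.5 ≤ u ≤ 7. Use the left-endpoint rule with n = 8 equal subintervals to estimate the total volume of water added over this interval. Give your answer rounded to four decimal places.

Δu = (7 − 2.5)/8 = 0.5625.
Left endpoints: 2.5, 3.0625, 3.625, 4.1875, 4.75, 5.3125, 5.875, 6.4375.
h(2.5) ≈ 1.2528, h(3.0625) ≈ 1.4018, h(3.625) ≈ 1.5315, h(4.1875) ≈ 1.6463, h(4.75) ≈ 1.7492, h(5.3125) ≈ 1.8425, h(5.875) ≈ 1.9279, h(6.4375) ≈ 2.0065.
Sum = Δu · [h(2.5) + h(3.0625) + h(3.625) + ...].
Sum ≈ 7.5141.

7.5141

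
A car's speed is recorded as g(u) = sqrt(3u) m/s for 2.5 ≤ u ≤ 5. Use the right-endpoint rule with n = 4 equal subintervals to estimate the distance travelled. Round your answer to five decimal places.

8.69487

Δu = (5 − 2.5)/4 = 0.625.
Right endpoints: 3.125, 3.75, 4.375, 5.
g(3.125) ≈ 3.06186, g(3.75) ≈ 3.35410, g(4.375) ≈ 3.62284, g(5) ≈ 3.87298.
Sum = Δu · [g(3.125) + g(3.75) + g(4.375) + g(5)].
Sum ≈ 8.69487.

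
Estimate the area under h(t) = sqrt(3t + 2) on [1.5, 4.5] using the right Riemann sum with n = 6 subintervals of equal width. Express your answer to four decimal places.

Δt = (4.5 − 1.5)/6 = 0.5.
Right endpoints: 2, 2.5, 3, 3.5, 4, 4.5.
h(2) ≈ 2.8284, h(2.5) ≈ 3.0822, h(3) ≈ 3.3166, h(3.5) ≈ 3.5355, h(4) ≈ 3.7417, h(4.5) ≈ 3.9370.
Sum = Δt · [h(2) + h(2.5) + h(3) + ...].
Sum ≈ 10.2207.

10.2207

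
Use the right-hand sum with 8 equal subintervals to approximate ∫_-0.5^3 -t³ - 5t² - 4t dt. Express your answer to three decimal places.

Δt = (3 − (-0.5))/8 = 0.4375.
Right endpoints: -0.0625, 0.375, 0.8125, 1.25, 1.6875, 2.125, 2.5625, 3.
f(-0.0625) = 945/4096, f(0.375) = -1155/512, f(0.8125) = -29029/4096, f(1.25) = -14.765625, f(1.6875) = -105651/4096, f(2.125) = -20825/512, f(2.5625) = -245385/4096, f(3) = -84.
Sum = Δt · [f(-0.0625) + f(0.375) + f(0.8125) + ...].
Sum ≈ -102.486.

-102.486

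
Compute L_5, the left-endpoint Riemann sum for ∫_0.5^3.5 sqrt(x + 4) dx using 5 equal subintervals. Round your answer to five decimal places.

7.14232

Δx = (3.5 − 0.5)/5 = 0.6.
Left endpoints: 0.5, 1.1, 1.7, 2.3, 2.9.
f(0.5) ≈ 2.12132, f(1.1) ≈ 2.25832, f(1.7) ≈ 2.38747, f(2.3) ≈ 2.50998, f(2.9) ≈ 2.62679.
Sum = Δx · [f(0.5) + f(1.1) + f(1.7) + f(2.3) + f(2.9)].
Sum ≈ 7.14232.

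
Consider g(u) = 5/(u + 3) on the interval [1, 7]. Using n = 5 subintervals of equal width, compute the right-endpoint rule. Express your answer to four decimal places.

4.1626

Δu = (7 − 1)/5 = 1.2.
Right endpoints: 2.2, 3.4, 4.6, 5.8, 7.
g(2.2) = 25/26, g(3.4) = 0.78125, g(4.6) = 25/38, g(5.8) = 25/44, g(7) = 0.5.
Sum = Δu · [g(2.2) + g(3.4) + g(4.6) + g(5.8) + g(7)].
Sum ≈ 4.1626.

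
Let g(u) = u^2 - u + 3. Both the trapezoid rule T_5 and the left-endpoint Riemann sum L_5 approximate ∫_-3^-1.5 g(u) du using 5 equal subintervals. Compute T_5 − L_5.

-1.2375

T_5 = 15.7725.
L_5 = 17.01.
T_5 − L_5 = -1.2375.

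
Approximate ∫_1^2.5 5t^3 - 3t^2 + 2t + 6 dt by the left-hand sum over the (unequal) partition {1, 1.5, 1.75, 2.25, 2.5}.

36.40234375

Subinterval widths: 0.5, 0.25, 0.5, 0.25.
Left endpoints: 1, 1.5, 1.75, 2.25.
f(1) = 10, f(1.5) = 19.125, f(1.75) = 27.109375, f(2.25) = 52.265625.
Sum = Σ Δt_i · f(t_i).
Sum = 36.40234375.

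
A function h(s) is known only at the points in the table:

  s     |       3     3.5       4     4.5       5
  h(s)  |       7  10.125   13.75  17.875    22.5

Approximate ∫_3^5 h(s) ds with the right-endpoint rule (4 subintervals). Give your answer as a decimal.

Δs = 0.5.
Sum = 0.5·[10.125 + 13.75 + 17.875 + 22.5] = 32.125.

32.125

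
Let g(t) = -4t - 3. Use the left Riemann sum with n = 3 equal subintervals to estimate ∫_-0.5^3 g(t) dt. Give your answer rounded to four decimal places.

Δt = (3 − (-0.5))/3 = 7/6.
Left endpoints: -0.5, 2/3, 11/6.
g(-0.5) = -1, g(2/3) = -17/3, g(11/6) = -31/3.
Sum = Δt · [g(-0.5) + g(2/3) + g(11/6)].
Sum ≈ -19.8333.

-19.8333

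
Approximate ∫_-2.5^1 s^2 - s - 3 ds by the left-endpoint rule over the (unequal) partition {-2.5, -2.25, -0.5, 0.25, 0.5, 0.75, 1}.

4.890625

Subinterval widths: 0.25, 1.75, 0.75, 0.25, 0.25, 0.25.
Left endpoints: -2.5, -2.25, -0.5, 0.25, 0.5, 0.75.
f(-2.5) = 5.75, f(-2.25) = 4.3125, f(-0.5) = -2.25, f(0.25) = -3.1875, f(0.5) = -3.25, f(0.75) = -3.1875.
Sum = Σ Δs_i · f(s_i).
Sum = 4.890625.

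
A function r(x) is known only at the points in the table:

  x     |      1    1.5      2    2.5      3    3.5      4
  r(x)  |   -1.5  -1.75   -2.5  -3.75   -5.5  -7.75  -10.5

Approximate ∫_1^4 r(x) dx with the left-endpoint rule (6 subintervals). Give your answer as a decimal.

-11.375

Δx = 0.5.
Sum = 0.5·[(-1.5) + (-1.75) + (-2.5) + (-3.75) + (-5.5) + (-7.75)] = -11.375.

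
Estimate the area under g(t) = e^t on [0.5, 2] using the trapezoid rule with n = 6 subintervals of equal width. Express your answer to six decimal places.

Δt = (2 − 0.5)/6 = 0.25.
g(0.5) ≈ 1.648721, g(0.75) ≈ 2.117000, g(1) ≈ 2.718282, g(1.25) ≈ 3.490343, g(1.5) ≈ 4.481689, g(1.75) ≈ 5.754603, g(2) ≈ 7.389056.
T_6 = (Δt/2)·[g(t_0) + 2g(t_1) + ... + 2g(t_{5}) + g(t_6)].
Sum ≈ 5.770201.

5.770201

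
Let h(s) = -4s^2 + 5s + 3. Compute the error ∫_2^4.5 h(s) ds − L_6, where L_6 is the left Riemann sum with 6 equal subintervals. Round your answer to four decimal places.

Exact integral: ∫_2^4.5 h(s) ds ≈ -62.708333.
L_6 ≈ -52.060185.
Error ≈ -62.708333 − (-52.060185) ≈ -10.6481.

-10.6481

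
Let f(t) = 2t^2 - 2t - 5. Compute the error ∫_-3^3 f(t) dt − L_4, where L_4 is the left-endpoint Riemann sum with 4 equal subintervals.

-13.5

Exact integral: ∫_-3^3 f(t) dt = 6.
L_4 = 19.5.
Error = 6 − 19.5 = -13.5.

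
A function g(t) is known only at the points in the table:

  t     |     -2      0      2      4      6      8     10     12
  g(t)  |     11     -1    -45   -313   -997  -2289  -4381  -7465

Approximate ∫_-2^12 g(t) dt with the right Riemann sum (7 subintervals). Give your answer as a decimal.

Δt = 2.
Sum = 2·[(-1) + (-45) + (-313) + (-997) + (-2289) + (-4381) + (-7465)] = -30982.

-30982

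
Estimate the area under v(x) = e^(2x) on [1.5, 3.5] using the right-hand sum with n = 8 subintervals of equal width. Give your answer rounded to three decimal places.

684.010

Δx = (3.5 − 1.5)/8 = 0.25.
Right endpoints: 1.75, 2, 2.25, 2.5, 2.75, 3, 3.25, 3.5.
v(1.75) ≈ 33.115, v(2) ≈ 54.598, v(2.25) ≈ 90.017, v(2.5) ≈ 148.413, v(2.75) ≈ 244.692, v(3) ≈ 403.429, v(3.25) ≈ 665.142, v(3.5) ≈ 1096.633.
Sum = Δx · [v(1.75) + v(2) + v(2.25) + ...].
Sum ≈ 684.010.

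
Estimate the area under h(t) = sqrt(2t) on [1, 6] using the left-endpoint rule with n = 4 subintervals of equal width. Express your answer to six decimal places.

Δt = (6 − 1)/4 = 1.25.
Left endpoints: 1, 2.25, 3.5, 4.75.
h(1) ≈ 1.414214, h(2.25) ≈ 2.121320, h(3.5) ≈ 2.645751, h(4.75) ≈ 3.082207.
Sum = Δt · [h(1) + h(2.25) + h(3.5) + h(4.75)].
Sum ≈ 11.579365.

11.579365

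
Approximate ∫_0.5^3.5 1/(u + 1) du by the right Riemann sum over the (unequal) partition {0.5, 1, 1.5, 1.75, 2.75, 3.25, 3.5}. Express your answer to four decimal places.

0.9808

Subinterval widths: 0.5, 0.5, 0.25, 1, 0.5, 0.25.
Right endpoints: 1, 1.5, 1.75, 2.75, 3.25, 3.5.
f(1) = 0.5, f(1.5) = 0.4, f(1.75) = 4/11, f(2.75) = 4/15, f(3.25) = 4/17, f(3.5) = 2/9.
Sum = Σ Δu_i · f(u_i).
Sum ≈ 0.9808.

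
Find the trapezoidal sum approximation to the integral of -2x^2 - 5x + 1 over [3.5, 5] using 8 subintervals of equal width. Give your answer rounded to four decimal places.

Δx = (5 − 3.5)/8 = 0.1875.
f(3.5) = -41, f(3.6875) = -44.6328125, f(3.875) = -48.40625, f(4.0625) = -52.3203125, f(4.25) = -56.375, f(4.4375) = -60.5703125, f(4.625) = -64.90625, f(4.8125) = -69.3828125, f(5) = -74.
T_8 = (Δx/2)·[f(x_0) + 2f(x_1) + ... + 2f(x_{7}) + f(x_8)].
Sum ≈ -85.1426.

-85.1426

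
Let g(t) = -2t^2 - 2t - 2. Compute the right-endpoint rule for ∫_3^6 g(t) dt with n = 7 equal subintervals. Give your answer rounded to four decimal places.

-172.0408

Δt = (6 − 3)/7 = 3/7.
Right endpoints: 24/7, 27/7, 30/7, 33/7, 36/7, 39/7, 6.
g(24/7) = -1586/49, g(27/7) = -1934/49, g(30/7) = -2318/49, g(33/7) = -2738/49, g(36/7) = -3194/49, g(39/7) = -3686/49, g(6) = -86.
Sum = Δt · [g(24/7) + g(27/7) + g(30/7) + ...].
Sum ≈ -172.0408.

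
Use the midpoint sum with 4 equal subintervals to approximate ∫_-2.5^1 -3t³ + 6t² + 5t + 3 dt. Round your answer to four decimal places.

56.3247

Δt = (1 − (-2.5))/4 = 0.875.
Midpoints: -2.0625, -1.1875, -0.3125, 0.5625.
f(-2.0625) = 182403/4096, f(-1.1875) = 43201/4096, f(-0.3125) = 8663/4096, f(0.5625) = 29397/4096.
Sum = Δt · [f(-2.0625) + f(-1.1875) + f(-0.3125) + f(0.5625)].
Sum ≈ 56.3247.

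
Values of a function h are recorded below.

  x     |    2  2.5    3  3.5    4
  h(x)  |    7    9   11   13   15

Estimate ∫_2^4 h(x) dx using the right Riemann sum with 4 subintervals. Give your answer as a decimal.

24

Δx = 0.5.
Sum = 0.5·[9 + 11 + 13 + 15] = 24.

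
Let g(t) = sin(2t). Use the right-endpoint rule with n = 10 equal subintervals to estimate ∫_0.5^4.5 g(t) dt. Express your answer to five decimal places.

0.60072

Δt = (4.5 − 0.5)/10 = 0.4.
Right endpoints: 0.9, 1.3, 1.7, 2.1, 2.5, 2.9, 3.3, 3.7, 4.1, 4.5.
g(0.9) ≈ 0.97385, g(1.3) ≈ 0.51550, g(1.7) ≈ -0.25554, g(2.1) ≈ -0.87158, g(2.5) ≈ -0.95892, g(2.9) ≈ -0.46460, g(3.3) ≈ 0.31154, g(3.7) ≈ 0.89871, g(4.1) ≈ 0.94073, g(4.5) ≈ 0.41212.
Sum = Δt · [g(0.9) + g(1.3) + g(1.7) + ...].
Sum ≈ 0.60072.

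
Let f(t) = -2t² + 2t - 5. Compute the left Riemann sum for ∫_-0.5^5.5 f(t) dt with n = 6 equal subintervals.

-89

Δt = (5.5 − (-0.5))/6 = 1.
Left endpoints: -0.5, 0.5, 1.5, 2.5, 3.5, 4.5.
f(-0.5) = -6.5, f(0.5) = -4.5, f(1.5) = -6.5, f(2.5) = -12.5, f(3.5) = -22.5, f(4.5) = -36.5.
Sum = Δt · [f(-0.5) + f(0.5) + f(1.5) + ...].
Sum = -89.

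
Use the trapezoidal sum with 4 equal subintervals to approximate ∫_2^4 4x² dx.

Δx = (4 − 2)/4 = 0.5.
f(2) = 16, f(2.5) = 25, f(3) = 36, f(3.5) = 49, f(4) = 64.
T_4 = (Δx/2)·[f(x_0) + 2f(x_1) + 2f(x_2) + 2f(x_3) + f(x_4)].
Sum = 75.

75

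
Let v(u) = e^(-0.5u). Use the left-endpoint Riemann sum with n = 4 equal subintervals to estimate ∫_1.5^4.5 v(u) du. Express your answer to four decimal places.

Δu = (4.5 − 1.5)/4 = 0.75.
Left endpoints: 1.5, 2.25, 3, 3.75.
v(1.5) ≈ 0.4724, v(2.25) ≈ 0.3247, v(3) ≈ 0.2231, v(3.75) ≈ 0.1534.
Sum = Δu · [v(1.5) + v(2.25) + v(3) + v(3.75)].
Sum ≈ 0.8801.

0.8801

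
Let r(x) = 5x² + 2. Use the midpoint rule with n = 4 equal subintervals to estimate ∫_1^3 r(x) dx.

47.125

Δx = (3 − 1)/4 = 0.5.
Midpoints: 1.25, 1.75, 2.25, 2.75.
r(1.25) = 9.8125, r(1.75) = 17.3125, r(2.25) = 27.3125, r(2.75) = 39.8125.
Sum = Δx · [r(1.25) + r(1.75) + r(2.25) + r(2.75)].
Sum = 47.125.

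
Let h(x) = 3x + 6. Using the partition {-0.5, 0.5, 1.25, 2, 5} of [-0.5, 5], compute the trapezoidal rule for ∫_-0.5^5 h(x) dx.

70.125

Subinterval widths: 1, 0.75, 0.75, 3.
h(-0.5) = 4.5, h(0.5) = 7.5, h(1.25) = 9.75, h(2) = 12, h(5) = 21.
On each subinterval the trapezoid contributes (Δx_i/2)·[h(x_{i-1}) + h(x_i)].
Sum = 70.125.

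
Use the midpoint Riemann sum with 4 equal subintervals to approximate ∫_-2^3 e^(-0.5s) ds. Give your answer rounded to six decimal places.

Δs = (3 − (-2))/4 = 1.25.
Midpoints: -1.375, -0.125, 1.125, 2.375.
f(-1.375) ≈ 1.988737, f(-0.125) ≈ 1.064494, f(1.125) ≈ 0.569783, f(2.375) ≈ 0.304983.
Sum = Δs · [f(-1.375) + f(-0.125) + f(1.125) + f(2.375)].
Sum ≈ 4.909997.

4.909997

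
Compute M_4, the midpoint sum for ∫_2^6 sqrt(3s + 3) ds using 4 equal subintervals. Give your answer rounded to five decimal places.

15.39250

Δs = (6 − 2)/4 = 1.
Midpoints: 2.5, 3.5, 4.5, 5.5.
f(2.5) ≈ 3.24037, f(3.5) ≈ 3.67423, f(4.5) ≈ 4.06202, f(5.5) ≈ 4.41588.
Sum = Δs · [f(2.5) + f(3.5) + f(4.5) + f(5.5)].
Sum ≈ 15.39250.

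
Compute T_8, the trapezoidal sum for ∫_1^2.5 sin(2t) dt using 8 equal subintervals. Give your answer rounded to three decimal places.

-0.346

Δt = (2.5 − 1)/8 = 0.1875.
f(1) ≈ 0.909, f(1.1875) ≈ 0.694, f(1.375) ≈ 0.382, f(1.5625) ≈ 0.017, f(1.75) ≈ -0.351, f(1.9375) ≈ -0.669, f(2.125) ≈ -0.895, f(2.3125) ≈ -0.996, f(2.5) ≈ -0.959.
T_8 = (Δt/2)·[f(t_0) + 2f(t_1) + ... + 2f(t_{7}) + f(t_8)].
Sum ≈ -0.346.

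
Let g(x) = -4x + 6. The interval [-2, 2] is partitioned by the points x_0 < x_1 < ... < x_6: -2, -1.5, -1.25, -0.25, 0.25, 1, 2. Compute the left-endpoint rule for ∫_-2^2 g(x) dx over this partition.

Subinterval widths: 0.5, 0.25, 1, 0.5, 0.75, 1.
Left endpoints: -2, -1.5, -1.25, -0.25, 0.25, 1.
g(-2) = 14, g(-1.5) = 12, g(-1.25) = 11, g(-0.25) = 7, g(0.25) = 5, g(1) = 2.
Sum = Σ Δx_i · g(x_i).
Sum = 30.25.

30.25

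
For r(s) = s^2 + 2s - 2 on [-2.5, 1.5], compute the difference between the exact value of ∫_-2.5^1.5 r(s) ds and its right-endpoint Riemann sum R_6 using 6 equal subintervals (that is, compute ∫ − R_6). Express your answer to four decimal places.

Exact integral: ∫_-2.5^1.5 r(s) ds ≈ -5.666667.
R_6 ≈ -4.037037.
Error ≈ -5.666667 − (-4.037037) ≈ -1.6296.

-1.6296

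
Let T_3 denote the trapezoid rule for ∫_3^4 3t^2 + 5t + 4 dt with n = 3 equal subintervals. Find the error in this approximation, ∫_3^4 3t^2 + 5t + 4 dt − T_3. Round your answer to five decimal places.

Exact integral: ∫_3^4 f(t) dt = 58.5.
T_3 ≈ 58.5555556.
Error ≈ 58.5 − 58.5555556 ≈ -0.05556.

-0.05556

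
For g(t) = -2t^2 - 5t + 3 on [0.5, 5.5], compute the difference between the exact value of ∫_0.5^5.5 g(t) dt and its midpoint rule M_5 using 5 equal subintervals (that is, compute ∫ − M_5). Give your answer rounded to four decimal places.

Exact integral: ∫_0.5^5.5 g(t) dt ≈ -170.833333.
M_5 = -170.
Error ≈ -170.833333 − (-170) ≈ -0.8333.

-0.8333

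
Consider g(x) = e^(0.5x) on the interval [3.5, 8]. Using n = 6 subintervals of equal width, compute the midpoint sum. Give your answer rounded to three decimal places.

Δx = (8 − 3.5)/6 = 0.75.
Midpoints: 3.875, 4.625, 5.375, 6.125, 6.875, 7.625.
g(3.875) ≈ 6.941, g(4.625) ≈ 10.100, g(5.375) ≈ 14.695, g(6.125) ≈ 21.381, g(6.875) ≈ 31.109, g(7.625) ≈ 45.263.
Sum = Δx · [g(3.875) + g(4.625) + g(5.375) + ...].
Sum ≈ 97.117.

97.117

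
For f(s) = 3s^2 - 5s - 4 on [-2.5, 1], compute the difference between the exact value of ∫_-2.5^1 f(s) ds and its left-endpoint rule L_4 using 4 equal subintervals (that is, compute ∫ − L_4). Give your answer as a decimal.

-15.88671875

Exact integral: ∫_-2.5^1 f(s) ds = 15.75.
L_4 = 31.63671875.
Error = 15.75 − 31.63671875 = -15.88671875.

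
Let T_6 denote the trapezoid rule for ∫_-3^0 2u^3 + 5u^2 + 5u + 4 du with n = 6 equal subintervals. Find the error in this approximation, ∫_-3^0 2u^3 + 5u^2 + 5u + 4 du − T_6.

0.5

Exact integral: ∫_-3^0 f(u) du = -6.
T_6 = -6.5.
Error = -6 − (-6.5) = 0.5.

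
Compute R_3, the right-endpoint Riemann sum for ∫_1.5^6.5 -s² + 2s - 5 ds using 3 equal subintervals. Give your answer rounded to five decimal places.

Δs = (6.5 − 1.5)/3 = 5/3.
Right endpoints: 19/6, 29/6, 6.5.
f(19/6) = -313/36, f(29/6) = -673/36, f(6.5) = -34.25.
Sum = Δs · [f(19/6) + f(29/6) + f(6.5)].
Sum ≈ -102.73148.

-102.73148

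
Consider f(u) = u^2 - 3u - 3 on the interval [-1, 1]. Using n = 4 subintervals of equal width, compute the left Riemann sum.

Δu = (1 − (-1))/4 = 0.5.
Left endpoints: -1, -0.5, 0, 0.5.
f(-1) = 1, f(-0.5) = -1.25, f(0) = -3, f(0.5) = -4.25.
Sum = Δu · [f(-1) + f(-0.5) + f(0) + f(0.5)].
Sum = -3.75.

-3.75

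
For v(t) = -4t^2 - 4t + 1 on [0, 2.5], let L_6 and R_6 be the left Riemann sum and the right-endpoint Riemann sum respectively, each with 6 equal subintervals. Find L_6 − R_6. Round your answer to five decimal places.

L_6 ≈ -23.8310185.
R_6 ≈ -38.4143519.
L_6 − R_6 ≈ 14.58333.

14.58333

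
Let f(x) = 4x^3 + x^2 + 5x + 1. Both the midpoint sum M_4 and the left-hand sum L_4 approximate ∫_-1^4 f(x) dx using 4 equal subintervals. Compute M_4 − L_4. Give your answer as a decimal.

150.390625

M_4 = 306.796875.
L_4 = 156.40625.
M_4 − L_4 = 150.390625.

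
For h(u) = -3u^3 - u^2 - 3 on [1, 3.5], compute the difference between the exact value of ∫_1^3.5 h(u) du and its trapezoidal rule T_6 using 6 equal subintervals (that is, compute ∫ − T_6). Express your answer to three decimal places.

1.537

Exact integral: ∫_1^3.5 h(u) du ≈ -133.25521.
T_6 ≈ -134.79239.
Error ≈ -133.25521 − (-134.79239) ≈ 1.537.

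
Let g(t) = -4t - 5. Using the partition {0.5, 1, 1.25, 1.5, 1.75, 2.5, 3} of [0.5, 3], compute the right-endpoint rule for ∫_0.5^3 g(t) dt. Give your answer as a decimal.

Subinterval widths: 0.5, 0.25, 0.25, 0.25, 0.75, 0.5.
Right endpoints: 1, 1.25, 1.5, 1.75, 2.5, 3.
g(1) = -9, g(1.25) = -10, g(1.5) = -11, g(1.75) = -12, g(2.5) = -15, g(3) = -17.
Sum = Σ Δt_i · g(t_i).
Sum = -32.5.

-32.5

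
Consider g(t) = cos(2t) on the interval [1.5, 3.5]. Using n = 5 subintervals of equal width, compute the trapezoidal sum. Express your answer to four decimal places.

Δt = (3.5 − 1.5)/5 = 0.4.
g(1.5) ≈ -0.9900, g(1.9) ≈ -0.7910, g(2.3) ≈ -0.1122, g(2.7) ≈ 0.6347, g(3.1) ≈ 0.9965, g(3.5) ≈ 0.7539.
T_5 = (Δt/2)·[g(t_0) + 2g(t_1) + ... + 2g(t_{4}) + g(t_5)].
Sum ≈ 0.2440.

0.2440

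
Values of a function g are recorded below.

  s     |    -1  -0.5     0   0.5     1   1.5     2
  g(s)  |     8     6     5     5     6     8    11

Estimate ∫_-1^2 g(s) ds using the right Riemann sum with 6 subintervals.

20.5

Δs = 0.5.
Sum = 0.5·[6 + 5 + 5 + 6 + 8 + 11] = 20.5.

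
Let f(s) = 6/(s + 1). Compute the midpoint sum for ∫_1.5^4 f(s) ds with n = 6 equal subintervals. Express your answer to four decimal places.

4.1537

Δs = (4 − 1.5)/6 = 5/12.
Midpoints: 41/24, 2.125, 61/24, 71/24, 3.375, 91/24.
f(41/24) = 144/65, f(2.125) = 1.92, f(61/24) = 144/85, f(71/24) = 144/95, f(3.375) = 48/35, f(91/24) = 144/115.
Sum = Δs · [f(41/24) + f(2.125) + f(61/24) + ...].
Sum ≈ 4.1537.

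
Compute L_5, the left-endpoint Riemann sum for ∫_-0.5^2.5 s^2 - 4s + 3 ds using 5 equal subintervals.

Δs = (2.5 − (-0.5))/5 = 0.6.
Left endpoints: -0.5, 0.1, 0.7, 1.3, 1.9.
f(-0.5) = 5.25, f(0.1) = 2.61, f(0.7) = 0.69, f(1.3) = -0.51, f(1.9) = -0.99.
Sum = Δs · [f(-0.5) + f(0.1) + f(0.7) + f(1.3) + f(1.9)].
Sum = 4.23.

4.23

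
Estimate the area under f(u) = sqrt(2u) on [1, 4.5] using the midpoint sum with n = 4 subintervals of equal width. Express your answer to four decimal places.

8.0688

Δu = (4.5 − 1)/4 = 0.875.
Midpoints: 1.4375, 2.3125, 3.1875, 4.0625.
f(1.4375) ≈ 1.6956, f(2.3125) ≈ 2.1506, f(3.1875) ≈ 2.5249, f(4.0625) ≈ 2.8504.
Sum = Δu · [f(1.4375) + f(2.3125) + f(3.1875) + f(4.0625)].
Sum ≈ 8.0688.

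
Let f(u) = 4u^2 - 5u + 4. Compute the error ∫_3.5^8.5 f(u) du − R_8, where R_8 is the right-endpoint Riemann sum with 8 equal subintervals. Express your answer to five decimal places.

-68.48958

Exact integral: ∫_3.5^8.5 f(u) du ≈ 631.6666667.
R_8 = 700.15625.
Error ≈ 631.6666667 − 700.15625 ≈ -68.48958.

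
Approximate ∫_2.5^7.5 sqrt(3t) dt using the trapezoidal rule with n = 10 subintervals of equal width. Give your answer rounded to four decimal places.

19.1479

Δt = (7.5 − 2.5)/10 = 0.5.
f(2.5) ≈ 2.7386, f(3) ≈ 3.0000, f(3.5) ≈ 3.2404, f(4) ≈ 3.4641, f(4.5) ≈ 3.6742, f(5) ≈ 3.8730, f(5.5) ≈ 4.0620, f(6) ≈ 4.2426, f(6.5) ≈ 4.4159, f(7) ≈ 4.5826, f(7.5) ≈ 4.7434.
T_10 = (Δt/2)·[f(t_0) + 2f(t_1) + ... + 2f(t_{9}) + f(t_10)].
Sum ≈ 19.1479.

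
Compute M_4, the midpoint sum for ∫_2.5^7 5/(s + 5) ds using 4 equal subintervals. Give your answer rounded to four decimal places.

Δs = (7 − 2.5)/4 = 1.125.
Midpoints: 3.0625, 4.1875, 5.3125, 6.4375.
f(3.0625) = 80/129, f(4.1875) = 80/147, f(5.3125) = 16/33, f(6.4375) = 80/183.
Sum = Δs · [f(3.0625) + f(4.1875) + f(5.3125) + f(6.4375)].
Sum ≈ 2.3472.

2.3472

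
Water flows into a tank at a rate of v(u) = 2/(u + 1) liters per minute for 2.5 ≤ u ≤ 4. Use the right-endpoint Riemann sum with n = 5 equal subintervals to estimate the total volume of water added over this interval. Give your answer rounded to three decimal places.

0.688

Δu = (4 − 2.5)/5 = 0.3.
Right endpoints: 2.8, 3.1, 3.4, 3.7, 4.
v(2.8) = 10/19, v(3.1) = 20/41, v(3.4) = 5/11, v(3.7) = 20/47, v(4) = 0.4.
Sum = Δu · [v(2.8) + v(3.1) + v(3.4) + v(3.7) + v(4)].
Sum ≈ 0.688.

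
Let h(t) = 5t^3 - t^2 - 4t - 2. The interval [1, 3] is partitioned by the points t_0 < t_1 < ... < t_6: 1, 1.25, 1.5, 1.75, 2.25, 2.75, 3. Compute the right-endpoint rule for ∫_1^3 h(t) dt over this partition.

Subinterval widths: 0.25, 0.25, 0.25, 0.5, 0.5, 0.25.
Right endpoints: 1.25, 1.5, 1.75, 2.25, 2.75, 3.
h(1.25) = 1.203125, h(1.5) = 6.625, h(1.75) = 14.734375, h(2.25) = 40.890625, h(2.75) = 83.421875, h(3) = 112.
Sum = Σ Δt_i · h(t_i).
Sum = 95.796875.

95.796875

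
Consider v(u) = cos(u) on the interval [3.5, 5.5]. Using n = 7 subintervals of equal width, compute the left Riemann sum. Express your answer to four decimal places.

Δu = (5.5 − 3.5)/7 = 2/7.
Left endpoints: 3.5, 53/14, 57/14, 61/14, 65/14, 69/14, 73/14.
v(3.5) ≈ -0.9365, v(53/14) ≈ -0.7996, v(57/14) ≈ -0.5980, v(61/14) ≈ -0.3478, v(65/14) ≈ -0.0695, v(69/14) ≈ 0.2145, v(73/14) ≈ 0.4811.
Sum = Δu · [v(3.5) + v(53/14) + v(57/14) + ...].
Sum ≈ -0.5874.

-0.5874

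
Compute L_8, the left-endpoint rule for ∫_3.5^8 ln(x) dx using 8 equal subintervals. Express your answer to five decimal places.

Δx = (8 − 3.5)/8 = 0.5625.
Left endpoints: 3.5, 4.0625, 4.625, 5.1875, 5.75, 6.3125, 6.875, 7.4375.
f(3.5) ≈ 1.25276, f(4.0625) ≈ 1.40180, f(4.625) ≈ 1.53148, f(5.1875) ≈ 1.64625, f(5.75) ≈ 1.74920, f(6.3125) ≈ 1.84253, f(6.875) ≈ 1.92789, f(7.4375) ≈ 2.00653.
Sum = Δx · [f(3.5) + f(4.0625) + f(4.625) + ...].
Sum ≈ 7.51413.

7.51413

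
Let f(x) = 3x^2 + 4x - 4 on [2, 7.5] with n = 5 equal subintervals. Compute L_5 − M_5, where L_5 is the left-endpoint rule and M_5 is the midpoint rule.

L_5 = 401.39.
M_5 = 494.71125.
L_5 − M_5 = -93.32125.

-93.32125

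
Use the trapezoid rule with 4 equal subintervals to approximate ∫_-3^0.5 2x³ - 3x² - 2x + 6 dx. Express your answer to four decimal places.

Δx = (0.5 − (-3))/4 = 0.875.
f(-3) = -69, f(-2.125) = -22.48828125, f(-1.25) = -0.09375, f(-0.375) = 6.22265625, f(0.5) = 4.5.
T_4 = (Δx/2)·[f(x_0) + 2f(x_1) + 2f(x_2) + 2f(x_3) + f(x_4)].
Sum ≈ -42.5332.

-42.5332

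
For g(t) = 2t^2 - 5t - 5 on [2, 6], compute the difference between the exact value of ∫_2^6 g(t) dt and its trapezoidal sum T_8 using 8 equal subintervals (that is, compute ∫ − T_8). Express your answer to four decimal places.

Exact integral: ∫_2^6 g(t) dt ≈ 38.666667.
T_8 = 39.
Error ≈ 38.666667 − 39 ≈ -0.3333.

-0.3333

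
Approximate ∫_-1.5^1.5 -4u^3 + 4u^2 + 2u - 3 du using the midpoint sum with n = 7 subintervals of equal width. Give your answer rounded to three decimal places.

-0.184

Δu = (1.5 − (-1.5))/7 = 3/7.
Midpoints: -9/7, -6/7, -3/7, 0, 3/7, 6/7, 9/7.
f(-9/7) = 3273/343, f(-6/7) = 255/343, f(-3/7) = -963/343, f(0) = -3, f(3/7) = -591/343, f(6/7) = -297/343, f(9/7) = -795/343.
Sum = Δu · [f(-9/7) + f(-6/7) + f(-3/7) + ...].
Sum ≈ -0.184.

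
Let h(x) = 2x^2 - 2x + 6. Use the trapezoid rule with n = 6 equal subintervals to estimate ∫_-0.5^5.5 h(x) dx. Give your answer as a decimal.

119

Δx = (5.5 − (-0.5))/6 = 1.
h(-0.5) = 7.5, h(0.5) = 5.5, h(1.5) = 7.5, h(2.5) = 13.5, h(3.5) = 23.5, h(4.5) = 37.5, h(5.5) = 55.5.
T_6 = (Δx/2)·[h(x_0) + 2h(x_1) + ... + 2h(x_{5}) + h(x_6)].
Sum = 119.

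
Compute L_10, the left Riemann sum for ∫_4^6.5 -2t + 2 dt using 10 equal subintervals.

-20.625

Δt = (6.5 − 4)/10 = 0.25.
Left endpoints: 4, 4.25, 4.5, 4.75, 5, 5.25, 5.5, 5.75, 6, 6.25.
f(4) = -6, f(4.25) = -6.5, f(4.5) = -7, f(4.75) = -7.5, f(5) = -8, f(5.25) = -8.5, f(5.5) = -9, f(5.75) = -9.5, f(6) = -10, f(6.25) = -10.5.
Sum = Δt · [f(4) + f(4.25) + f(4.5) + ...].
Sum = -20.625.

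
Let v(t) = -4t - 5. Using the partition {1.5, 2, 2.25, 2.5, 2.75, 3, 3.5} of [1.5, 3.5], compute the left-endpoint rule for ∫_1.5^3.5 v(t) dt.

Subinterval widths: 0.5, 0.25, 0.25, 0.25, 0.25, 0.5.
Left endpoints: 1.5, 2, 2.25, 2.5, 2.75, 3.
v(1.5) = -11, v(2) = -13, v(2.25) = -14, v(2.5) = -15, v(2.75) = -16, v(3) = -17.
Sum = Σ Δt_i · v(t_i).
Sum = -28.5.

-28.5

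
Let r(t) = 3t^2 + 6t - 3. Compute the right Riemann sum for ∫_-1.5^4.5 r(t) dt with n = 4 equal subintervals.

204.75

Δt = (4.5 − (-1.5))/4 = 1.5.
Right endpoints: 0, 1.5, 3, 4.5.
r(0) = -3, r(1.5) = 12.75, r(3) = 42, r(4.5) = 84.75.
Sum = Δt · [r(0) + r(1.5) + r(3) + r(4.5)].
Sum = 204.75.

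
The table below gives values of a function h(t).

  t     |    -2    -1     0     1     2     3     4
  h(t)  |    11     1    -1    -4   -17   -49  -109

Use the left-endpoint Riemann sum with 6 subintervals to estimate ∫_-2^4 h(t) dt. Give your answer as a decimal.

-59

Δt = 1.
Sum = 1·[11 + 1 + (-1) + (-4) + (-17) + (-49)] = -59.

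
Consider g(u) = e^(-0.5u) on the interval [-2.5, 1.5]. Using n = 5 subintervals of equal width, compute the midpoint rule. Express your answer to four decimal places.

5.9959

Δu = (1.5 − (-2.5))/5 = 0.8.
Midpoints: -2.1, -1.3, -0.5, 0.3, 1.1.
g(-2.1) ≈ 2.8577, g(-1.3) ≈ 1.9155, g(-0.5) ≈ 1.2840, g(0.3) ≈ 0.8607, g(1.1) ≈ 0.5769.
Sum = Δu · [g(-2.1) + g(-1.3) + g(-0.5) + g(0.3) + g(1.1)].
Sum ≈ 5.9959.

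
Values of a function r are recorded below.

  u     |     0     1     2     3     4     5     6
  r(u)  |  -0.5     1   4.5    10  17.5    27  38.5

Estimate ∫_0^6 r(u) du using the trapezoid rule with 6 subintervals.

79

Δu = 1.
T_6 = (1/2)·[(-0.5) + 2·1 + 2·4.5 + 2·10 + 2·17.5 + 2·27 + 38.5] = 79.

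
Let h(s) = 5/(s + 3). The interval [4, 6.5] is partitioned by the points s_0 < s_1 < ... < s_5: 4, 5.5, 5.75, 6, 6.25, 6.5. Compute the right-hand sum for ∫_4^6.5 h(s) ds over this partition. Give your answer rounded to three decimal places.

Subinterval widths: 1.5, 0.25, 0.25, 0.25, 0.25.
Right endpoints: 5.5, 5.75, 6, 6.25, 6.5.
h(5.5) = 10/17, h(5.75) = 4/7, h(6) = 5/9, h(6.25) = 20/37, h(6.5) = 10/19.
Sum = Σ Δs_i · h(s_i).
Sum ≈ 1.431.

1.431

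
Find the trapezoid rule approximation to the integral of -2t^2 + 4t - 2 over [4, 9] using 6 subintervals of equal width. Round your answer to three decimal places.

-324.491

Δt = (9 − 4)/6 = 5/6.
f(4) = -18, f(29/6) = -529/18, f(17/3) = -392/9, f(6.5) = -60.5, f(22/3) = -722/9, f(49/6) = -1849/18, f(9) = -128.
T_6 = (Δt/2)·[f(t_0) + 2f(t_1) + ... + 2f(t_{5}) + f(t_6)].
Sum ≈ -324.491.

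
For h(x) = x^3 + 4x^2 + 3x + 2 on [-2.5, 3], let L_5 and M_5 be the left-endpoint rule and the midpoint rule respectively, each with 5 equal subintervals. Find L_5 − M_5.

-30.6659375

L_5 = 49.1425.
M_5 = 79.8084375.
L_5 − M_5 = -30.6659375.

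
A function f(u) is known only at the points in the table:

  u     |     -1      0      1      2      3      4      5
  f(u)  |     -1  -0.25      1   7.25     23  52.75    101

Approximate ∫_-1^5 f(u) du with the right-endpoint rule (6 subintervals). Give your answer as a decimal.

Δu = 1.
Sum = 1·[(-0.25) + 1 + 7.25 + 23 + 52.75 + 101] = 184.75.

184.75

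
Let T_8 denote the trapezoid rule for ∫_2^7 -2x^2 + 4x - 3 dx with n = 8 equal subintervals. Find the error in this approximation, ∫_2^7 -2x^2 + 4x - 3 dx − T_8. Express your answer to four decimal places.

Exact integral: ∫_2^7 f(x) dx ≈ -148.333333.
T_8 = -148.984375.
Error ≈ -148.333333 − (-148.984375) ≈ 0.6510.

0.6510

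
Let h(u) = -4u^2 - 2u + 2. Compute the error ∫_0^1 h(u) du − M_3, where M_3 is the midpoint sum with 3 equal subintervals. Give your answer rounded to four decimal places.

-0.0370

Exact integral: ∫_0^1 h(u) du ≈ -0.333333.
M_3 ≈ -0.296296.
Error ≈ -0.333333 − (-0.296296) ≈ -0.0370.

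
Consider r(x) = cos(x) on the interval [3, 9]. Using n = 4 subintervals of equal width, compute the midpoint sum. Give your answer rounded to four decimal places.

0.2982

Δx = (9 − 3)/4 = 1.5.
Midpoints: 3.75, 5.25, 6.75, 8.25.
r(3.75) ≈ -0.8206, r(5.25) ≈ 0.5121, r(6.75) ≈ 0.8930, r(8.25) ≈ -0.3857.
Sum = Δx · [r(3.75) + r(5.25) + r(6.75) + r(8.25)].
Sum ≈ 0.2982.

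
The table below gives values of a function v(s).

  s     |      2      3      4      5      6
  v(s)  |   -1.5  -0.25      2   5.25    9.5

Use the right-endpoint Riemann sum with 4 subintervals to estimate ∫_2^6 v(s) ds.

16.5

Δs = 1.
Sum = 1·[(-0.25) + 2 + 5.25 + 9.5] = 16.5.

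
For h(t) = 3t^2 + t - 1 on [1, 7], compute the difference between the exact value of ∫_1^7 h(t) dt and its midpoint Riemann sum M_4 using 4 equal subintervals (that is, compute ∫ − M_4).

Exact integral: ∫_1^7 h(t) dt = 360.
M_4 = 356.625.
Error = 360 − 356.625 = 3.375.

3.375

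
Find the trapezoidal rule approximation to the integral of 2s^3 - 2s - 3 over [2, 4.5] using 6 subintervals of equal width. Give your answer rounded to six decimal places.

174.691840

Δs = (4.5 − 2)/6 = 5/12.
f(2) = 9, f(29/12) = 17621/864, f(17/6) = 3977/108, f(3.25) = 59.15625, f(11/3) = 2383/27, f(49/12) = 108001/864, f(4.5) = 170.25.
T_6 = (Δs/2)·[f(s_0) + 2f(s_1) + ... + 2f(s_{5}) + f(s_6)].
Sum ≈ 174.691840.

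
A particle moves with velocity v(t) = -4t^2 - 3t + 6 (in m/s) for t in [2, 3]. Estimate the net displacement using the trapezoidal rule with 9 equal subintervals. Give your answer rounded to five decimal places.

-26.84156

Δt = (3 − 2)/9 = 1/9.
v(2) = -16, v(19/9) = -1471/81, v(20/9) = -1654/81, v(7/3) = -205/9, v(22/9) = -2044/81, v(23/9) = -2251/81, v(8/3) = -274/9, v(25/9) = -2689/81, v(26/9) = -2920/81, v(3) = -39.
T_9 = (Δt/2)·[v(t_0) + 2v(t_1) + ... + 2v(t_{8}) + v(t_9)].
Sum ≈ -26.84156.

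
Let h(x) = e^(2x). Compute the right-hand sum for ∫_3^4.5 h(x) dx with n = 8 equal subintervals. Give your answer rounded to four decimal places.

Δx = (4.5 − 3)/8 = 0.1875.
Right endpoints: 3.1875, 3.375, 3.5625, 3.75, 3.9375, 4.125, 4.3125, 4.5.
h(3.1875) ≈ 586.9854, h(3.375) ≈ 854.0588, h(3.5625) ≈ 1242.6482, h(3.75) ≈ 1808.0424, h(3.9375) ≈ 2630.6862, h(4.125) ≈ 3827.6258, h(4.3125) ≈ 5569.1627, h(4.5) ≈ 8103.0839.
Sum = Δx · [h(3.1875) + h(3.375) + h(3.5625) + ...].
Sum ≈ 4616.6800.

4616.6800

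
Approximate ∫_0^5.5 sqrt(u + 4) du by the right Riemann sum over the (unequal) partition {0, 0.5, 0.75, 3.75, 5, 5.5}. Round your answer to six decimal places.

15.248273

Subinterval widths: 0.5, 0.25, 3, 1.25, 0.5.
Right endpoints: 0.5, 0.75, 3.75, 5, 5.5.
f(0.5) ≈ 2.121320, f(0.75) ≈ 2.179449, f(3.75) ≈ 2.783882, f(5) ≈ 3.000000, f(5.5) ≈ 3.082207.
Sum = Σ Δu_i · f(u_i).
Sum ≈ 15.248273.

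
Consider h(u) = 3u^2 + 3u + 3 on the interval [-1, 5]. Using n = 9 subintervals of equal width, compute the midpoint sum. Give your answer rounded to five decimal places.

179.33333

Δu = (5 − (-1))/9 = 2/3.
Midpoints: -2/3, 0, 2/3, 4/3, 2, 8/3, 10/3, 4, 14/3.
h(-2/3) = 7/3, h(0) = 3, h(2/3) = 19/3, h(4/3) = 37/3, h(2) = 21, h(8/3) = 97/3, h(10/3) = 139/3, h(4) = 63, h(14/3) = 247/3.
Sum = Δu · [h(-2/3) + h(0) + h(2/3) + ...].
Sum ≈ 179.33333.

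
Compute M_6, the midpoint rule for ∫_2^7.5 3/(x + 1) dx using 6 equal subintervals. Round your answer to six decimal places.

3.114324

Δx = (7.5 − 2)/6 = 11/12.
Midpoints: 59/24, 3.375, 103/24, 125/24, 6.125, 169/24.
f(59/24) = 72/83, f(3.375) = 24/35, f(103/24) = 72/127, f(125/24) = 72/149, f(6.125) = 8/19, f(169/24) = 72/193.
Sum = Δx · [f(59/24) + f(3.375) + f(103/24) + ...].
Sum ≈ 3.114324.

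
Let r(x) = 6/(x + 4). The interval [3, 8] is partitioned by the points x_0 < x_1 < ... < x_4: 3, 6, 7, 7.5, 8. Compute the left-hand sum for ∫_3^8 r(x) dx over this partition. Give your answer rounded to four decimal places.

3.7050

Subinterval widths: 3, 1, 0.5, 0.5.
Left endpoints: 3, 6, 7, 7.5.
r(3) = 6/7, r(6) = 0.6, r(7) = 6/11, r(7.5) = 12/23.
Sum = Σ Δx_i · r(x_i).
Sum ≈ 3.7050.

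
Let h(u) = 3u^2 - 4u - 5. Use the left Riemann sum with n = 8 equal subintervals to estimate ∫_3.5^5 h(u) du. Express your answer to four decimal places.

Δu = (5 − 3.5)/8 = 0.1875.
Left endpoints: 3.5, 3.6875, 3.875, 4.0625, 4.25, 4.4375, 4.625, 4.8125.
h(3.5) = 17.75, h(3.6875) = 21.04296875, h(3.875) = 24.546875, h(4.0625) = 28.26171875, h(4.25) = 32.1875, h(4.4375) = 36.32421875, h(4.625) = 40.671875, h(4.8125) = 45.23046875.
Sum = Δu · [h(3.5) + h(3.6875) + h(3.875) + ...].
Sum ≈ 46.1279.

46.1279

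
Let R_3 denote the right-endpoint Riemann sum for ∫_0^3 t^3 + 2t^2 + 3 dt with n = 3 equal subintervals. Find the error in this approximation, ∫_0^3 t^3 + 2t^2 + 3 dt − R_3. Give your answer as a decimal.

-25.75

Exact integral: ∫_0^3 f(t) dt = 47.25.
R_3 = 73.
Error = 47.25 − 73 = -25.75.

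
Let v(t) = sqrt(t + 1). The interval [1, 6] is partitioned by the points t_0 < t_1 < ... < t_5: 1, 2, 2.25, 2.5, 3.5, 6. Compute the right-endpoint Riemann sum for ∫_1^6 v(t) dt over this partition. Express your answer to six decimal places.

11.386151

Subinterval widths: 1, 0.25, 0.25, 1, 2.5.
Right endpoints: 2, 2.25, 2.5, 3.5, 6.
v(2) ≈ 1.732051, v(2.25) ≈ 1.802776, v(2.5) ≈ 1.870829, v(3.5) ≈ 2.121320, v(6) ≈ 2.645751.
Sum = Σ Δt_i · v(t_i).
Sum ≈ 11.386151.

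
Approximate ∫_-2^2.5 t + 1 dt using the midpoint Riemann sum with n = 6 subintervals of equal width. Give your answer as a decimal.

Δt = (2.5 − (-2))/6 = 0.75.
Midpoints: -1.625, -0.875, -0.125, 0.625, 1.375, 2.125.
f(-1.625) = -0.625, f(-0.875) = 0.125, f(-0.125) = 0.875, f(0.625) = 1.625, f(1.375) = 2.375, f(2.125) = 3.125.
Sum = Δt · [f(-1.625) + f(-0.875) + f(-0.125) + ...].
Sum = 5.625.

5.625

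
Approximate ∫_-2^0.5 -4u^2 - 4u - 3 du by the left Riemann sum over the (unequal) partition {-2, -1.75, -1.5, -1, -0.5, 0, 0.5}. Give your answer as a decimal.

-11.8125

Subinterval widths: 0.25, 0.25, 0.5, 0.5, 0.5, 0.5.
Left endpoints: -2, -1.75, -1.5, -1, -0.5, 0.
f(-2) = -11, f(-1.75) = -8.25, f(-1.5) = -6, f(-1) = -3, f(-0.5) = -2, f(0) = -3.
Sum = Σ Δu_i · f(u_i).
Sum = -11.8125.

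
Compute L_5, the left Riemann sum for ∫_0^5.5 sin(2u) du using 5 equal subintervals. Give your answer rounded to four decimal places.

Δu = (5.5 − 0)/5 = 1.1.
Left endpoints: 0, 1.1, 2.2, 3.3, 4.4.
f(0) ≈ 0.0000, f(1.1) ≈ 0.8085, f(2.2) ≈ -0.9516, f(3.3) ≈ 0.3115, f(4.4) ≈ 0.5849.
Sum = Δu · [f(0) + f(1.1) + f(2.2) + f(3.3) + f(4.4)].
Sum ≈ 0.8287.

0.8287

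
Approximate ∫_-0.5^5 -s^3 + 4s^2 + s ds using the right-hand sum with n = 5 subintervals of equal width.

8.58

Δs = (5 − (-0.5))/5 = 1.1.
Right endpoints: 0.6, 1.7, 2.8, 3.9, 5.
f(0.6) = 1.824, f(1.7) = 8.347, f(2.8) = 12.208, f(3.9) = 5.421, f(5) = -20.
Sum = Δs · [f(0.6) + f(1.7) + f(2.8) + f(3.9) + f(5)].
Sum = 8.58.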